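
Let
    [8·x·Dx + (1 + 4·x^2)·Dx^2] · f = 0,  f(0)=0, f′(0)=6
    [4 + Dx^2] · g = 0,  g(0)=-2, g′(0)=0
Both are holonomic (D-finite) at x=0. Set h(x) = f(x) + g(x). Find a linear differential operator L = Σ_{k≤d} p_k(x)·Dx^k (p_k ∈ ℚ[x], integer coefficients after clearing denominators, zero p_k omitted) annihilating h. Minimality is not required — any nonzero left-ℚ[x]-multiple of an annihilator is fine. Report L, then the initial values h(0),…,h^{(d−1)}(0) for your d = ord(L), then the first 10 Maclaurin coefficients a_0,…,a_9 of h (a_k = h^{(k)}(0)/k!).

f: a_k = 0, 6, 0, -8, 0, 96/5, 0, -384/7, 0, 512/3, …
g: a_k = -2, 0, 4, 0, -4/3, 0, 8/45, 0, -4/315, 0, …
L₀ := lclm(L_f,L_g); ord L₀ ≤ 2+2.
L = (-352·x + 1792·x^3 + 512·x^5)·Dx + (-4 + 112·x^2 + 576·x^4 + 256·x^6)·Dx^2 + (-88·x + 448·x^3 + 128·x^5)·Dx^3 + (-1 + 28·x^2 + 144·x^4 + 64·x^6)·Dx^4  (order 4).
h: a_k = -2, 6, 4, -8, -4/3, 96/5, 8/45, -384/7, -4/315, 512/3, …
ICs: h(0) = -2, h′(0) = 6, h′′(0) = 8, h′′′(0) = -48.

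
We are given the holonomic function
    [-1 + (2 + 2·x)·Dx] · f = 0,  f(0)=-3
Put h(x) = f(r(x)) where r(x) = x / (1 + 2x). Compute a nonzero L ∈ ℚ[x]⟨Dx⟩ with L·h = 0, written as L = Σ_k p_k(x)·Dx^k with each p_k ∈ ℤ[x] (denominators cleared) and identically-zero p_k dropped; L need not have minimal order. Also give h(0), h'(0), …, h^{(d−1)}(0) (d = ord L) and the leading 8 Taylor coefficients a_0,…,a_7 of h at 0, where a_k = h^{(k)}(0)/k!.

f: a_k = -3, -3/2, 3/8, -3/16, 15/128, -21/256, 63/1024, -99/2048, …
h₀=f(r): pull back L_f along r ⇒ L₀.
L = -1 + (2 + 10·x + 12·x^2)·Dx  (order 1).
h: a_k = -3, -3/2, 27/8, -123/16, 2271/128, -10629/256, 100935/1024, -486315/2048, …
ICs: h(0) = -3.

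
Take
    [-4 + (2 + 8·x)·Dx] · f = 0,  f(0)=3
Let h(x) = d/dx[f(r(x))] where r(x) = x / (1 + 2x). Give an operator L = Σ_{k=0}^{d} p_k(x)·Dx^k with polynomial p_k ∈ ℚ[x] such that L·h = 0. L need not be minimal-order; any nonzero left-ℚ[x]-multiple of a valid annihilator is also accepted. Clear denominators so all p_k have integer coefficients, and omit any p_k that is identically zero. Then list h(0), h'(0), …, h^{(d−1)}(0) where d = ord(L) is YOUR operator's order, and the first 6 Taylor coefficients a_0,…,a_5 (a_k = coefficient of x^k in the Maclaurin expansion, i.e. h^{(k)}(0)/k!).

f: a_k = 3, 6, -6, 12, -30, 84, …
L₀ from L_f via x↦r, Dx↦r'^{-1}Dx.
h₀' ⇒ L via d/dx closure of L₀.
L = (-6 - 24·x) + (-1 - 8·x - 12·x^2)·Dx  (order 1).
h: a_k = 6, -36, 180, -888, 4500, -23544, …
ICs: h(0) = 6.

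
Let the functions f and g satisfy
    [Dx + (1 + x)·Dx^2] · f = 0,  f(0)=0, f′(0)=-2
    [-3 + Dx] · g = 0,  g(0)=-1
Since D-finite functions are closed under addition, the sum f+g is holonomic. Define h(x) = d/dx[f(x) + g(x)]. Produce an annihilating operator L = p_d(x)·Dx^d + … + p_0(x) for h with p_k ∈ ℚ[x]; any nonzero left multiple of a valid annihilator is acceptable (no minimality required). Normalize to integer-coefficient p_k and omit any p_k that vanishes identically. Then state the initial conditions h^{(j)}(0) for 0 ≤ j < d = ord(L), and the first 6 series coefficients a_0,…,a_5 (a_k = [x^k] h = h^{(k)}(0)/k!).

L = (-15 - 9·x) + (-7 - 18·x - 9·x^2)·Dx + (4 + 7·x + 3·x^2)·Dx^2  (order 2).
h: a_k = -5, -7, -31/2, -23/2, -97/8, -163/40, …
ICs: h(0) = -5, h′(0) = -7.

f: a_k = 0, -2, 1, -2/3, 1/2, -2/5, …
g: a_k = -1, -3, -9/2, -9/2, -27/8, -81/40, …
L₀ := lclm(L_f,L_g); ord L₀ ≤ 2+1.
Differentiate: ansatz ord ≤ ord L₀ ⇒ L.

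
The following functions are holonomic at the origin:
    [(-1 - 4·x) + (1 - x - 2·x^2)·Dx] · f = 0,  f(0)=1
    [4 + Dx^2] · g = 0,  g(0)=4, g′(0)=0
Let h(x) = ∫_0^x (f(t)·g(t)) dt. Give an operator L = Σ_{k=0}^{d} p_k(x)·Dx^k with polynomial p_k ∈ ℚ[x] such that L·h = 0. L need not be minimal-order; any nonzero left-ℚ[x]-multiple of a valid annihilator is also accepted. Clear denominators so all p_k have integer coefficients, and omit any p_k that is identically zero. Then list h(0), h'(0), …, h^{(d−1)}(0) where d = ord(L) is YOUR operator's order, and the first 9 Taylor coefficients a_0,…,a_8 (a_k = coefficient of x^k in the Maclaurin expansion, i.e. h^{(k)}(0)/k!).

L = (4·x + 8·x^2)·Dx + (2 + 8·x)·Dx^2 + (-1 + x + 2·x^2)·Dx^3  (order 3).
h: a_k = 0, 4, 2, 4/3, 3, 68/15, 70/9, 4124/315, 2081/90, …
ICs: h(0) = 0, h′(0) = 4, h′′(0) = 4.

f: a_k = 1, 1, 3, 5, 11, 21, 43, 85, 171, …
g: a_k = 4, 0, -8, 0, 8/3, 0, -16/45, 0, 8/315, …
Product ⇒ symmetric product L₀, ord ≤ 2.
h=∫h₀ ⇒ L = L₀·Dx.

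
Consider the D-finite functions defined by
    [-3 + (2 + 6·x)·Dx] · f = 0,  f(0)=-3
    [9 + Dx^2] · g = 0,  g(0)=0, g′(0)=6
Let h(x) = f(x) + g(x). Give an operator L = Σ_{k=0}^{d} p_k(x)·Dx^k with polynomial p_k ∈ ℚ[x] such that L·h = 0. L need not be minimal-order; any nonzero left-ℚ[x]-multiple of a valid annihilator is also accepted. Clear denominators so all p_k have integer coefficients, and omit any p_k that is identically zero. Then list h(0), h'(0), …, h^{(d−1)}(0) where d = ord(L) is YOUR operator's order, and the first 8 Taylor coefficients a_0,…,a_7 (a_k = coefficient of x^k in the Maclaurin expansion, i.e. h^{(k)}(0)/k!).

L = (-63 - 216·x - 324·x^2) + (18 + 198·x + 648·x^2 + 648·x^3)·Dx + (-7 - 24·x - 36·x^2)·Dx^2 + (2 + 22·x + 72·x^2 + 72·x^3)·Dx^3  (order 3).
h: a_k = -3, 3/2, 27/8, -225/16, 1215/128, -20331/1280, 45927/1024, -7640163/71680, …
ICs: h(0) = -3, h′(0) = 3/2, h′′(0) = 27/4.

f: a_k = -3, -9/2, 27/8, -81/16, 1215/128, -5103/256, 45927/1024, -216513/2048, …
g: a_k = 0, 6, 0, -9, 0, 81/20, 0, -243/280, …
Weyl lclm of L_f,L_g ⇒ L₀ (ord ≤ 3).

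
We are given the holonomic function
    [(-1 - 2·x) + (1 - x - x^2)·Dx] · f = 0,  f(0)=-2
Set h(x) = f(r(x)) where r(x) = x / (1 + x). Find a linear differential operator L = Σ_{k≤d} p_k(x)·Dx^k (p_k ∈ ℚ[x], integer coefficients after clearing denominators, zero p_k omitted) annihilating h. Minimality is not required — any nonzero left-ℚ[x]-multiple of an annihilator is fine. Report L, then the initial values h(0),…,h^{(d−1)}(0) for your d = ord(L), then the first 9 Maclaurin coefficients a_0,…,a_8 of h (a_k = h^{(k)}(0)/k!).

L = (1 + 3·x) + (-1 - 2·x + x^3)·Dx  (order 1).
h: a_k = -2, -2, -2, 0, -2, 2, -4, 6, -10, …
ICs: h(0) = -2.

f: a_k = -2, -2, -4, -6, -10, -16, -26, -42, -68, …
L₀ from L_f via x↦r, Dx↦r'^{-1}Dx.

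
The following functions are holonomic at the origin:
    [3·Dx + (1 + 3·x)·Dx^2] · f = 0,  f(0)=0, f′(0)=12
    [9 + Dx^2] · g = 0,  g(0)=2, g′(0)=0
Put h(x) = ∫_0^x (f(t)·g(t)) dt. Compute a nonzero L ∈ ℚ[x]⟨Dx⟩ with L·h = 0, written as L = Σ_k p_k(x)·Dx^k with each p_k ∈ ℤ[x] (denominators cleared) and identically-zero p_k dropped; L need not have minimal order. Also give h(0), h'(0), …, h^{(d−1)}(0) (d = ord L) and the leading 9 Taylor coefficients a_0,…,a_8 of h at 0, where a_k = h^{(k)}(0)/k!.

f: a_k = 0, 12, -18, 36, -81, 972/5, -486, 8748/7, -6561/2, …
g: a_k = 2, 0, -9, 0, 27/4, 0, -81/40, 0, 729/2240, …
f·g: L₀ = L_f ⊗_s L_g, ord ≤ 2·2.
h=∫h₀ ⇒ L = L₀·Dx.
L = (-81 + 486·x + 4617·x^2 + 11664·x^3 + 8748·x^4)·Dx + (36 + 540·x + 1944·x^2 + 1944·x^3)·Dx^2 + (180·x + 1134·x^2 + 2592·x^3 + 1944·x^4)·Dx^3 + (4 + 60·x + 216·x^2 + 216·x^3)·Dx^4 + (1 + 14·x + 69·x^2 + 144·x^3 + 108·x^4)·Dx^5  (order 5).
h: a_k = 0, 0, 12, -12, -9, 0, 243/10, -729/14, 67797/560, …
ICs: h(0) = 0, h′(0) = 0, h′′(0) = 24, h′′′(0) = -72, h′′′′(0) = -216.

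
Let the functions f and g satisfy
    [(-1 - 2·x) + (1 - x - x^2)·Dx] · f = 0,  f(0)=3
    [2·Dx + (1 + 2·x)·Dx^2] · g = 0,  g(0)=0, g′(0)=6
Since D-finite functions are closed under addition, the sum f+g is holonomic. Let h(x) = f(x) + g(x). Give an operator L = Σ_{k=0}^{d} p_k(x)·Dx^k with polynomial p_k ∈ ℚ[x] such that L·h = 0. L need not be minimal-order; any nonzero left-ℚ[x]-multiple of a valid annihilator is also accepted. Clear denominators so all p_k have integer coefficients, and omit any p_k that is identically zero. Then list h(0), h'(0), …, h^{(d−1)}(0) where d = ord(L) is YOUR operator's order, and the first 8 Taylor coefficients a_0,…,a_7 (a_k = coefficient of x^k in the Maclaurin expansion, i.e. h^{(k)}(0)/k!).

f: a_k = 3, 3, 6, 9, 15, 24, 39, 63, …
g: a_k = 0, 6, -6, 8, -12, 96/5, -32, 384/7, …
f+g: L₀ = lclm(L_f,L_g), ord ≤ 1+2.
L = (34 + 92·x + 116·x^2 + 48·x^3 + 24·x^4)·Dx + (5 + 60·x + 170·x^2 + 180·x^3 + 100·x^4 + 40·x^5)·Dx^2 + (-3 - 11·x - 5·x^2 + 20·x^3 + 30·x^4 + 24·x^5 + 8·x^6)·Dx^3  (order 3).
h: a_k = 3, 9, 0, 17, 3, 216/5, 7, 825/7, …
ICs: h(0) = 3, h′(0) = 9, h′′(0) = 0.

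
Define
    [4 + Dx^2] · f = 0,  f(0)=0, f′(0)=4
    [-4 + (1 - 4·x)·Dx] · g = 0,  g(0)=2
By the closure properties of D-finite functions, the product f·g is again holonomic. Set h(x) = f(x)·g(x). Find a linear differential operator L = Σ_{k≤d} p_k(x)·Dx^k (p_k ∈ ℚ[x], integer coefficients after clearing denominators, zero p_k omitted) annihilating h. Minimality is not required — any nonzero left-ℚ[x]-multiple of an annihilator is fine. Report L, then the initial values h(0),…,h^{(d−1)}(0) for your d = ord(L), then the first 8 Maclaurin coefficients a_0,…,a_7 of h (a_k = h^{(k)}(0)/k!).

L = (-4 + 16·x) + 8·Dx + (-1 + 4·x)·Dx^2  (order 2).
h: a_k = 0, 8, 32, 368/3, 1472/3, 29456/15, 117824/15, 9897184/315, …
ICs: h(0) = 0, h′(0) = 8.

f: a_k = 0, 4, 0, -8/3, 0, 8/15, 0, -16/315, …
g: a_k = 2, 8, 32, 128, 512, 2048, 8192, 32768, …
L₀ := L_f ⊗_s L_g (sym. prod.), ord ≤ 2.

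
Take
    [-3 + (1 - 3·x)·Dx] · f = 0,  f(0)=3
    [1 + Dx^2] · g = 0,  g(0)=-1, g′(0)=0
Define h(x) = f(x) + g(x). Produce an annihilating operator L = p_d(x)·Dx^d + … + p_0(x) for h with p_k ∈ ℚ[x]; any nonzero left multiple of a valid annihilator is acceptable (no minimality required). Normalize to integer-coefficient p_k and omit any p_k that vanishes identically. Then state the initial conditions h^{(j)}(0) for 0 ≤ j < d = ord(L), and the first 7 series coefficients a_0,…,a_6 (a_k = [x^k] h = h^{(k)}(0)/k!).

f: a_k = 3, 9, 27, 81, 243, 729, 2187, …
g: a_k = -1, 0, 1/2, 0, -1/24, 0, 1/720, …
f+g: L₀ = lclm(L_f,L_g), ord ≤ 1+2.
L = (165 - 18·x + 27·x^2) + (-19 + 63·x - 27·x^2 + 27·x^3)·Dx + (165 - 18·x + 27·x^2)·Dx^2 + (-19 + 63·x - 27·x^2 + 27·x^3)·Dx^3  (order 3).
h: a_k = 2, 9, 55/2, 81, 5831/24, 729, 1574641/720, …
ICs: h(0) = 2, h′(0) = 9, h′′(0) = 55.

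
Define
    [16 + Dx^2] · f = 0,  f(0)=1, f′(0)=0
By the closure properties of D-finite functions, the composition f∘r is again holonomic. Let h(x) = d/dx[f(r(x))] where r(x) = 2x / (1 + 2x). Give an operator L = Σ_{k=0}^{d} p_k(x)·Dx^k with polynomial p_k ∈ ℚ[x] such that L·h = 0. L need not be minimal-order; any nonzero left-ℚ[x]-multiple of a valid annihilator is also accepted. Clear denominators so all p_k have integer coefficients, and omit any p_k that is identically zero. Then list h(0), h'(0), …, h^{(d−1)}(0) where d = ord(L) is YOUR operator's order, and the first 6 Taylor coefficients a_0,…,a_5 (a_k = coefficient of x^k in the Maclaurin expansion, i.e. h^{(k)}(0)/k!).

f: a_k = 1, 0, -8, 0, 32/3, 0, …
h₀=f(r): pull back L_f along r ⇒ L₀.
h₀' ⇒ L via d/dx closure of L₀.
L = (88 + 96·x + 96·x^2) + (12 + 72·x + 144·x^2 + 96·x^3)·Dx + (1 + 8·x + 24·x^2 + 32·x^3 + 16·x^4)·Dx^2  (order 2).
h: a_k = 0, -64, 384, -2560/3, -5120/3, 351232/15, …
ICs: h(0) = 0, h′(0) = -64.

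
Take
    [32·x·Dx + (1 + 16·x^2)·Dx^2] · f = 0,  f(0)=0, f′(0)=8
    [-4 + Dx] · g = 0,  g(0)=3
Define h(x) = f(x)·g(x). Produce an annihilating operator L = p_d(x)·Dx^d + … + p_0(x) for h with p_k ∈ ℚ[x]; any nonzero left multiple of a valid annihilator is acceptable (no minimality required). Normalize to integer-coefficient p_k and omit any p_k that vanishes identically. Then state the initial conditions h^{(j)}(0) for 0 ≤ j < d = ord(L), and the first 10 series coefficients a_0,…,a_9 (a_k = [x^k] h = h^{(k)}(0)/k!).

L = (16 - 128·x + 256·x^2) + (-8 + 32·x - 128·x^2)·Dx + (1 + 16·x^2)·Dx^2  (order 2).
h: a_k = 0, 24, 96, 64, -256, 2304/5, 11264/3, -190464/35, -925696/21, 4714496/63, …
ICs: h(0) = 0, h′(0) = 24.

f: a_k = 0, 8, 0, -128/3, 0, 2048/5, 0, -32768/7, 0, 524288/9, …
g: a_k = 3, 12, 24, 32, 32, 128/5, 256/15, 1024/105, 512/105, 2048/945, …
Product ⇒ symmetric product L₀, ord ≤ 2.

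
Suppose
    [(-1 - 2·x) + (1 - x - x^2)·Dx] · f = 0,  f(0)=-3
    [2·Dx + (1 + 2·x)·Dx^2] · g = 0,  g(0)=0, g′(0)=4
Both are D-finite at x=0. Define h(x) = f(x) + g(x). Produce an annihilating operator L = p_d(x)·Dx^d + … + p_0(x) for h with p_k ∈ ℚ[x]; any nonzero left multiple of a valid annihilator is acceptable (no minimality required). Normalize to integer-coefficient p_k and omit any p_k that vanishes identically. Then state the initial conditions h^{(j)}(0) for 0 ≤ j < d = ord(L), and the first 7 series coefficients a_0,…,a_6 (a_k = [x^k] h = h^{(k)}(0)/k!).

L = (34 + 92·x + 116·x^2 + 48·x^3 + 24·x^4)·Dx + (5 + 60·x + 170·x^2 + 180·x^3 + 100·x^4 + 40·x^5)·Dx^2 + (-3 - 11·x - 5·x^2 + 20·x^3 + 30·x^4 + 24·x^5 + 8·x^6)·Dx^3  (order 3).
h: a_k = -3, 1, -10, -11/3, -23, -56/5, -181/3, …
ICs: h(0) = -3, h′(0) = 1, h′′(0) = -20.

f: a_k = -3, -3, -6, -9, -15, -24, -39, …
g: a_k = 0, 4, -4, 16/3, -8, 64/5, -64/3, …
Weyl lclm of L_f,L_g ⇒ L₀ (ord ≤ 3).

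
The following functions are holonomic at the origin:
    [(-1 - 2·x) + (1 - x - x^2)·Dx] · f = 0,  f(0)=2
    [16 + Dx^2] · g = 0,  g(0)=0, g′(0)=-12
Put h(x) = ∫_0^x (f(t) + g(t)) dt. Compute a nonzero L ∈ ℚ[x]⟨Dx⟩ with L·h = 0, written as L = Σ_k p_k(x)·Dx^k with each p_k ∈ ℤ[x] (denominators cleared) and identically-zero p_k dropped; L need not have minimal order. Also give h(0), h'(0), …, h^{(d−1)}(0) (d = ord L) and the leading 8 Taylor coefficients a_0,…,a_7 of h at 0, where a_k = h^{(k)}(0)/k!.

L = (272 + 384·x - 352·x^2 + 192·x^3 + 640·x^4 + 256·x^5)·Dx + (-160 + 368·x + 32·x^2 - 544·x^3 + 48·x^4 + 384·x^5 + 128·x^6)·Dx^2 + (17 + 24·x - 22·x^2 + 12·x^3 + 40·x^4 + 16·x^5)·Dx^3 + (-10 + 23·x + 2·x^2 - 34·x^3 + 3·x^4 + 24·x^5 + 8·x^6)·Dx^4  (order 4).
h: a_k = 0, 2, -5, 4/3, 19/2, 2, -8/5, 26/7, …
ICs: h(0) = 0, h′(0) = 2, h′′(0) = -10, h′′′(0) = 8.

f: a_k = 2, 2, 4, 6, 10, 16, 26, 42, …
g: a_k = 0, -12, 0, 32, 0, -128/5, 0, 1024/105, …
Weyl lclm of L_f,L_g ⇒ L₀ (ord ≤ 3).
h=∫₀ˣh₀: take L = L₀·Dx.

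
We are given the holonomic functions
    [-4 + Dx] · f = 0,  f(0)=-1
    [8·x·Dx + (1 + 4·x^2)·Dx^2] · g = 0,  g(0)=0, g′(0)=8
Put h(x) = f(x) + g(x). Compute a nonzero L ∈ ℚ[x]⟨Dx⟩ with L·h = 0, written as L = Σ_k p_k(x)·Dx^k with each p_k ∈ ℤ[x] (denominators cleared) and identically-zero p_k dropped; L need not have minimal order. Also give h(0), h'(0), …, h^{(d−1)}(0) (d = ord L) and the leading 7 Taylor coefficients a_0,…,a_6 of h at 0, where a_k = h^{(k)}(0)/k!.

f: a_k = -1, -4, -8, -32/3, -32/3, -128/15, -256/45, …
g: a_k = 0, 8, 0, -32/3, 0, 128/5, 0, …
h₀=f+g: left-lcm gives L₀, ord ≤ 3.
L = (8 - 32·x - 96·x^2 - 128·x^3)·Dx + (-6 - 8·x^2 - 64·x^4)·Dx^2 + (1 + 2·x + 8·x^2 + 8·x^3 + 16·x^4)·Dx^3  (order 3).
h: a_k = -1, 4, -8, -64/3, -32/3, 256/15, -256/45, …
ICs: h(0) = -1, h′(0) = 4, h′′(0) = -16.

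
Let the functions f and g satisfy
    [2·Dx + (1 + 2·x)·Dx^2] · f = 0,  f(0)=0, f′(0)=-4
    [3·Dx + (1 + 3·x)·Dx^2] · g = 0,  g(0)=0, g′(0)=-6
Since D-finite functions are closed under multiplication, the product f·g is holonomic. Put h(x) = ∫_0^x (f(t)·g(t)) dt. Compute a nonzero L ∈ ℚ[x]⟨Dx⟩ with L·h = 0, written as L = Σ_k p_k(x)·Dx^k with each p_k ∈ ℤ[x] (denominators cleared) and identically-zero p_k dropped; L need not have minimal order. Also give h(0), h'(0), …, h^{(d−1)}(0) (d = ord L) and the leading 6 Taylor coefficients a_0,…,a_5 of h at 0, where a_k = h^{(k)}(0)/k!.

L = (156 + 720·x + 864·x^2)·Dx^2 + (310 + 2244·x + 5400·x^2 + 4320·x^3)·Dx^3 + (88 + 860·x + 3132·x^2 + 5040·x^3 + 3024·x^4)·Dx^4 + (5 + 62·x + 305·x^2 + 744·x^3 + 900·x^4 + 432·x^5)·Dx^5  (order 5).
h: a_k = 0, 0, 0, 8, -15, 28, …
ICs: h(0) = 0, h′(0) = 0, h′′(0) = 0, h′′′(0) = 48, h′′′′(0) = -360.

f: a_k = 0, -4, 4, -16/3, 8, -64/5, …
g: a_k = 0, -6, 9, -18, 81/2, -486/5, …
Product ⇒ symmetric product L₀, ord ≤ 4.
Integrate: L := L₀·Dx.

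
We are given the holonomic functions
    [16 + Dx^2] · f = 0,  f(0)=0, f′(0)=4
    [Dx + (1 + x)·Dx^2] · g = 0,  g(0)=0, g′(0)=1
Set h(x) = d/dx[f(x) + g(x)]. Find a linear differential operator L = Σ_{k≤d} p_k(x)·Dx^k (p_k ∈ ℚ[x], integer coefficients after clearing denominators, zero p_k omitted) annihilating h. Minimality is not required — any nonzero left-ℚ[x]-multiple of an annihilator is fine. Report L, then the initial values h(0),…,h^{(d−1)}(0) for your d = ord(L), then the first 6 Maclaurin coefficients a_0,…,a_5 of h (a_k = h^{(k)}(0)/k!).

f: a_k = 0, 4, 0, -32/3, 0, 128/15, …
g: a_k = 0, 1, -1/2, 1/3, -1/4, 1/5, …
f+g: L₀ = lclm(L_f,L_g), ord ≤ 2+2.
Derive L from L₀ (diff closure).
L = (176 + 256·x + 128·x^2) + (144 + 400·x + 384·x^2 + 128·x^3)·Dx + (11 + 16·x + 8·x^2)·Dx^2 + (9 + 25·x + 24·x^2 + 8·x^3)·Dx^3  (order 3).
h: a_k = 5, -1, -31, -1, 131/3, -1, …
ICs: h(0) = 5, h′(0) = -1, h′′(0) = -62.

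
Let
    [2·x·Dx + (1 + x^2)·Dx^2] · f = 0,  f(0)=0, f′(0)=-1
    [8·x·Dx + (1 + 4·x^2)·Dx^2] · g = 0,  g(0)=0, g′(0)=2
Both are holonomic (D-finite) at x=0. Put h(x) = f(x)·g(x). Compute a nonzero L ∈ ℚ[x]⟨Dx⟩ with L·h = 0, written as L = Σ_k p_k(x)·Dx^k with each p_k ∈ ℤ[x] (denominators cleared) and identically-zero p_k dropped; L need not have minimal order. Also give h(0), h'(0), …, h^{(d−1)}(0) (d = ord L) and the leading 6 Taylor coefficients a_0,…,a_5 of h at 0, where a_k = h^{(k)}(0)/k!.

L = (-96·x - 800·x^3 - 1024·x^5 + 640·x^7 + 1536·x^9)·Dx + (-20 - 412·x^2 - 1440·x^4 - 896·x^6 + 2240·x^8 + 2304·x^10)·Dx^2 + (-40·x - 280·x^3 - 480·x^5 + 272·x^7 + 1280·x^9 + 768·x^11)·Dx^3 + (-1 - 10·x^2 - 29·x^4 + 116·x^8 + 160·x^10 + 64·x^12)·Dx^4  (order 4).
h: a_k = 0, 0, -2, 0, 10/3, 0, …
ICs: h(0) = 0, h′(0) = 0, h′′(0) = -4, h′′′(0) = 0.

f: a_k = 0, -1, 0, 1/3, 0, -1/5, …
g: a_k = 0, 2, 0, -8/3, 0, 32/5, …
L₀ := L_f ⊗_s L_g (sym. prod.), ord ≤ 4.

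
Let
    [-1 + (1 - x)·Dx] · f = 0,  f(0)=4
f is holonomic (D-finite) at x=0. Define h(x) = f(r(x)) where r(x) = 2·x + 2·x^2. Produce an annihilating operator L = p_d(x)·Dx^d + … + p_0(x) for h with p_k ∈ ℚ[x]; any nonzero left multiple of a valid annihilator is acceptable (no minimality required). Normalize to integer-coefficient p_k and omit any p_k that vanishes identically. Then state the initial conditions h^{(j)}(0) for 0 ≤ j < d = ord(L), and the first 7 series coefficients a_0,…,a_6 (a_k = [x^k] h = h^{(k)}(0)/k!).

f: a_k = 4, 4, 4, 4, 4, 4, 4, …
Substitute x→r, Dx→(1/r')Dx; clear ⇒ L₀.
L = (2 + 4·x) + (-1 + 2·x + 2·x^2)·Dx  (order 1).
h: a_k = 4, 8, 24, 64, 176, 480, 1312, …
ICs: h(0) = 4.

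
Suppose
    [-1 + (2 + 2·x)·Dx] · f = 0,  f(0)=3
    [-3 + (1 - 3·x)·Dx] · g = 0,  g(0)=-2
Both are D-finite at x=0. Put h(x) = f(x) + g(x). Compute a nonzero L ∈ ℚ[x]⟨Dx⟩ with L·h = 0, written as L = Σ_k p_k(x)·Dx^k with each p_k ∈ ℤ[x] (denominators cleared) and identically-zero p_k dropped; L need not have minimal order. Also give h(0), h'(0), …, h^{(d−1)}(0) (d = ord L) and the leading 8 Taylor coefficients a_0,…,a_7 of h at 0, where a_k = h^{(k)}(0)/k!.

L = (39 + 27·x) + (-73 - 138·x - 81·x^2)·Dx + (10 - 2·x - 66·x^2 - 54·x^3)·Dx^2  (order 2).
h: a_k = 1, -9/2, -147/8, -861/16, -20751/128, -124395/256, -1493055/1024, -8957853/2048, …
ICs: h(0) = 1, h′(0) = -9/2.

f: a_k = 3, 3/2, -3/8, 3/16, -15/128, 21/256, -63/1024, 99/2048, …
g: a_k = -2, -6, -18, -54, -162, -486, -1458, -4374, …
f+g: L₀ = lclm(L_f,L_g), ord ≤ 1+1.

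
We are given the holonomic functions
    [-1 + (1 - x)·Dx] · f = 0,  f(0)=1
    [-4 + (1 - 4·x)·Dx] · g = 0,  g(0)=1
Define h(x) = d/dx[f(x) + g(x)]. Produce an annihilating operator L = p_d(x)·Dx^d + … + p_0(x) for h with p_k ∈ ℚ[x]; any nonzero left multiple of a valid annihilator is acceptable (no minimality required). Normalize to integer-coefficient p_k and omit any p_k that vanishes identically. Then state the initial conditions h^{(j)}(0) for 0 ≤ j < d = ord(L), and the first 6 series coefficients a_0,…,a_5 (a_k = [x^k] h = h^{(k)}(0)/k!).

L = 24 + (-15 + 24·x)·Dx + (1 - 5·x + 4·x^2)·Dx^2  (order 2).
h: a_k = 5, 34, 195, 1028, 5125, 24582, …
ICs: h(0) = 5, h′(0) = 34.

f: a_k = 1, 1, 1, 1, 1, 1, …
g: a_k = 1, 4, 16, 64, 256, 1024, …
Sum ⇒ L₀ = lclm(L_f,L_g) in ℚ(x)⟨Dx⟩.
h=h₀': d/dx-closure on L₀ ⇒ L.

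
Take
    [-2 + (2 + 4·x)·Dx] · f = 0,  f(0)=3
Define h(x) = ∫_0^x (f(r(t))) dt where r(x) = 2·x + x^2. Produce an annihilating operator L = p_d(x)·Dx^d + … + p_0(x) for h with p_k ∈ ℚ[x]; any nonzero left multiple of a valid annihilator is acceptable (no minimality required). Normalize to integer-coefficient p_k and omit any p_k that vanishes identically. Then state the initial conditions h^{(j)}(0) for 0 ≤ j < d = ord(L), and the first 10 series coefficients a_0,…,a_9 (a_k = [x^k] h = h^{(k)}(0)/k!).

f: a_k = 3, 3, -3/2, 3/2, -15/8, 21/8, -63/16, 99/16, -1287/128, 2145/128, …
L₀ from L_f via x↦r, Dx↦r'^{-1}Dx.
h=∫h₀ ⇒ L = L₀·Dx.
L = (-2 - 2·x)·Dx + (1 + 4·x + 2·x^2)·Dx^2  (order 2).
h: a_k = 0, 3, 3, -1, 3/2, -27/10, 11/2, -171/14, 231/8, -1717/24, …
ICs: h(0) = 0, h′(0) = 3.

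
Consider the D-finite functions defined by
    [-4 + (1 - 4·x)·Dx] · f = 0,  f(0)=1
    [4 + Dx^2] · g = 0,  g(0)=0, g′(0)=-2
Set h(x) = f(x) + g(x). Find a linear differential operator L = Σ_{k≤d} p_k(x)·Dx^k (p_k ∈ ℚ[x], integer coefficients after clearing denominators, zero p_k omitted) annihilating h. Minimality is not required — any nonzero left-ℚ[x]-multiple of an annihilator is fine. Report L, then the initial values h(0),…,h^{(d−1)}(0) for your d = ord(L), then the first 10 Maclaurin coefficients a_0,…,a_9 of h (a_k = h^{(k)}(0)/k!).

f: a_k = 1, 4, 16, 64, 256, 1024, 4096, 16384, 65536, 262144, …
g: a_k = 0, -2, 0, 4/3, 0, -4/15, 0, 8/315, 0, -4/2835, …
L₀ := lclm(L_f,L_g); ord L₀ ≤ 1+2.
L = (400 - 128·x + 256·x^2) + (-36 + 176·x - 192·x^2 + 256·x^3)·Dx + (100 - 32·x + 64·x^2)·Dx^2 + (-9 + 44·x - 48·x^2 + 64·x^3)·Dx^3  (order 3).
h: a_k = 1, 2, 16, 196/3, 256, 15356/15, 4096, 5160968/315, 65536, 743178236/2835, …
ICs: h(0) = 1, h′(0) = 2, h′′(0) = 32.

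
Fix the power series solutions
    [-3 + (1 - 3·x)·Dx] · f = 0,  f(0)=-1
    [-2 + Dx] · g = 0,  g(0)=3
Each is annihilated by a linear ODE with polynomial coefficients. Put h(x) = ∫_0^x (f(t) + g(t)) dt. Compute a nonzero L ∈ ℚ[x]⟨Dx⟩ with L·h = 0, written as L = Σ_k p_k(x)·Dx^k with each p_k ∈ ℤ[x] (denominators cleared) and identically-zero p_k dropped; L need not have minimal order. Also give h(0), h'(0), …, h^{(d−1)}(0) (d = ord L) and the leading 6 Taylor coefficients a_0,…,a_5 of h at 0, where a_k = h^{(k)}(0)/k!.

f: a_k = -1, -3, -9, -27, -81, -243, …
g: a_k = 3, 6, 6, 4, 2, 4/5, …
h₀=f+g: left-lcm gives L₀, ord ≤ 2.
∫: right-multiply L₀ by Dx.
L = (-24 - 36·x)·Dx + (14 + 24·x - 36·x^2)·Dx^2 + (-1 - 3·x + 18·x^2)·Dx^3  (order 3).
h: a_k = 0, 2, 3/2, -1, -23/4, -79/5, …
ICs: h(0) = 0, h′(0) = 2, h′′(0) = 3.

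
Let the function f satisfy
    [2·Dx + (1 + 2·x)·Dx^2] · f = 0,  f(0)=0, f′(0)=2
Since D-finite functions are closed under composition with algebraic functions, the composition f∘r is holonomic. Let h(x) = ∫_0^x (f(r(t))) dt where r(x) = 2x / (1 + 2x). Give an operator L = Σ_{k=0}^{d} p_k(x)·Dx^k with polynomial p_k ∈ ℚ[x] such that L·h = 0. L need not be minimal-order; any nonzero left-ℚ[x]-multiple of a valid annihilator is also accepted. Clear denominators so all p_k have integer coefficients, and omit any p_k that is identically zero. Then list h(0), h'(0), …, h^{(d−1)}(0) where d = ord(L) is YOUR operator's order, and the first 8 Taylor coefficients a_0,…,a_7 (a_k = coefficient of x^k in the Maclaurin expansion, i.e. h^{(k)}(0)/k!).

f: a_k = 0, 2, -2, 8/3, -4, 32/5, -32/3, 128/7, …
h₀=f(r): pull back L_f along r ⇒ L₀.
h=∫₀ˣh₀: take L = L₀·Dx.
L = (8 + 24·x)·Dx^2 + (1 + 8·x + 12·x^2)·Dx^3  (order 3).
h: a_k = 0, 0, 2, -16/3, 52/3, -64, 3872/15, -3328/3, …
ICs: h(0) = 0, h′(0) = 0, h′′(0) = 4.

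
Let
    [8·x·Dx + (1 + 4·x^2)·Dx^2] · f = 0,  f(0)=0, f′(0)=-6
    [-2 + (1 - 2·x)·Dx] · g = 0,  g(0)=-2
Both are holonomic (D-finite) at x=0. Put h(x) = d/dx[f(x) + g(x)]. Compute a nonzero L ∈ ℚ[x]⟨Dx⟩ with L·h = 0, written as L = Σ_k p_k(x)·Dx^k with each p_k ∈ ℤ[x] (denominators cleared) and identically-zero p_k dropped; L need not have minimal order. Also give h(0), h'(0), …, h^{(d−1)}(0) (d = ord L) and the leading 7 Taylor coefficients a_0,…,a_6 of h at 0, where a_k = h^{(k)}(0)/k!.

f: a_k = 0, -6, 0, 8, 0, -96/5, 0, …
g: a_k = -2, -4, -8, -16, -32, -64, -128, …
Sum ⇒ L₀ = lclm(L_f,L_g) in ℚ(x)⟨Dx⟩.
h₀' ⇒ L via d/dx closure of L₀.
L = (8 - 64·x - 96·x^2) + (-8 + 8·x - 32·x^2 - 96·x^3)·Dx + (1 - 16·x^4)·Dx^2  (order 2).
h: a_k = -10, -16, -24, -128, -416, -768, -1408, …
ICs: h(0) = -10, h′(0) = -16.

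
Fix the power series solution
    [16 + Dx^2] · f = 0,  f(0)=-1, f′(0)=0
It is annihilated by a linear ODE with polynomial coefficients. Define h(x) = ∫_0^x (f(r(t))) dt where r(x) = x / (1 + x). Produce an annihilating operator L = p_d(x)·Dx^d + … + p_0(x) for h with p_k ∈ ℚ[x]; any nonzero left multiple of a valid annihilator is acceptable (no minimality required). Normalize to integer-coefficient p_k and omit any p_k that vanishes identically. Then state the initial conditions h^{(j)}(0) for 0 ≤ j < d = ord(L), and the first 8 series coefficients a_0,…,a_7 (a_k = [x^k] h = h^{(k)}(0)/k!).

L = 16·Dx + (2 + 6·x + 6·x^2 + 2·x^3)·Dx^2 + (1 + 4·x + 6·x^2 + 4·x^3 + x^4)·Dx^3  (order 3).
h: a_k = 0, -1, 0, 8/3, -4, 8/3, 16/9, -392/45, …
ICs: h(0) = 0, h′(0) = -1, h′′(0) = 0.

f: a_k = -1, 0, 8, 0, -32/3, 0, 256/45, 0, …
Substitute x→r, Dx→(1/r')Dx; clear ⇒ L₀.
h=∫h₀ ⇒ L = L₀·Dx.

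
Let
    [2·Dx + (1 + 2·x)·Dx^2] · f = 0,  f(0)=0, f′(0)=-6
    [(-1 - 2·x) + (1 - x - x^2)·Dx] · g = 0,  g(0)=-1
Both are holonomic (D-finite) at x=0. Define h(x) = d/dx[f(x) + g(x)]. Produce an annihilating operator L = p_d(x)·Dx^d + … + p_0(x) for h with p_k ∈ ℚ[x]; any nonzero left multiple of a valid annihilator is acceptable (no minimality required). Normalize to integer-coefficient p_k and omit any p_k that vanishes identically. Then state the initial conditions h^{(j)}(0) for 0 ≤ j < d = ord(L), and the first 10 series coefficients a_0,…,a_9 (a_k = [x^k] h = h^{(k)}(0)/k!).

f: a_k = 0, -6, 6, -8, 12, -96/5, 32, -384/7, 96, -512/3, …
g: a_k = -1, -1, -2, -3, -5, -8, -13, -21, -34, -55, …
h₀=f+g: left-lcm gives L₀, ord ≤ 3.
Differentiate: ansatz ord ≤ ord L₀ ⇒ L.
L = (-34 - 92·x - 116·x^2 - 48·x^3 - 24·x^4) + (-5 - 60·x - 170·x^2 - 180·x^3 - 100·x^4 - 40·x^5)·Dx + (3 + 11·x + 5·x^2 - 20·x^3 - 30·x^4 - 24·x^5 - 8·x^6)·Dx^2  (order 2).
h: a_k = -7, 8, -33, 28, -136, 114, -531, 496, -2031, 2182, …
ICs: h(0) = -7, h′(0) = 8.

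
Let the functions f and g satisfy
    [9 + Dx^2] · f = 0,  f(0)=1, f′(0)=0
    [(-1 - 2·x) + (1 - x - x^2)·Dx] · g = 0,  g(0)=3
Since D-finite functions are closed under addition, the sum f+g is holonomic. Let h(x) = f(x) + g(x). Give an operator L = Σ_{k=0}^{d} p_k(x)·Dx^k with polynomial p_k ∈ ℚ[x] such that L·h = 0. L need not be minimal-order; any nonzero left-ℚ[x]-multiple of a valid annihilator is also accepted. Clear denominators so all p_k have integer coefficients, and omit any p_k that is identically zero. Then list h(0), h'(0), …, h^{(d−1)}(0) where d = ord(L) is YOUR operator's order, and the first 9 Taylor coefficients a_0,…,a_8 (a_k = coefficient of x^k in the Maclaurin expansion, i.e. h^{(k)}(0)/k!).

L = (-243 - 432·x + 81·x^2 - 216·x^3 - 405·x^4 - 162·x^5) + (117 - 225·x - 36·x^2 + 297·x^3 - 54·x^4 - 243·x^5 - 81·x^6)·Dx + (-27 - 48·x + 9·x^2 - 24·x^3 - 45·x^4 - 18·x^5)·Dx^2 + (13 - 25·x - 4·x^2 + 33·x^3 - 6·x^4 - 27·x^5 - 9·x^6)·Dx^3  (order 3).
h: a_k = 4, 3, 3/2, 9, 147/8, 24, 3039/80, 63, 457689/4480, …
ICs: h(0) = 4, h′(0) = 3, h′′(0) = 3.

f: a_k = 1, 0, -9/2, 0, 27/8, 0, -81/80, 0, 729/4480, …
g: a_k = 3, 3, 6, 9, 15, 24, 39, 63, 102, …
Weyl lclm of L_f,L_g ⇒ L₀ (ord ≤ 3).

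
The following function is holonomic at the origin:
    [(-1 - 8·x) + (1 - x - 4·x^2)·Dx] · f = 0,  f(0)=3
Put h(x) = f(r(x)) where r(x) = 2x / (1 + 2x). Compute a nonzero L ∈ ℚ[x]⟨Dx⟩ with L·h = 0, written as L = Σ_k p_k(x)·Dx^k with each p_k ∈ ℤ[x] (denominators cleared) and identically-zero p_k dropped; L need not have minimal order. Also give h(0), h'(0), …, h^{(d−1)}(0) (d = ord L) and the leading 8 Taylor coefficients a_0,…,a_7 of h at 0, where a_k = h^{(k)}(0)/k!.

f: a_k = 3, 3, 15, 27, 87, 195, 543, 1323, …
h₀=f(r): pull back L_f along r ⇒ L₀.
L = (2 + 36·x) + (-1 - 4·x + 12·x^2 + 32·x^3)·Dx  (order 1).
h: a_k = 3, 6, 48, 0, 768, -1536, 15360, -55296, …
ICs: h(0) = 3.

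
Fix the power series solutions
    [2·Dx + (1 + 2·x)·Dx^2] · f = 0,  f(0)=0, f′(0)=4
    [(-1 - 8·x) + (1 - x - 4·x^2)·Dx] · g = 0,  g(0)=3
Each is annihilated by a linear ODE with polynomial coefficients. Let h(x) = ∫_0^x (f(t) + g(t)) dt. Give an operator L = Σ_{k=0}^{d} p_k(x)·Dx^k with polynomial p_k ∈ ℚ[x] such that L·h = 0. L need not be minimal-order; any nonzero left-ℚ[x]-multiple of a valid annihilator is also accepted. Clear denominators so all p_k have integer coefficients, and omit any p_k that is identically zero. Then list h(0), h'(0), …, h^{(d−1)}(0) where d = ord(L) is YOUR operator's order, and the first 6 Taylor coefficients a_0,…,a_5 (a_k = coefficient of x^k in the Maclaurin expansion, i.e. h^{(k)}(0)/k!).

f: a_k = 0, 4, -4, 16/3, -8, 64/5, …
g: a_k = 3, 3, 15, 27, 87, 195, …
Sum ⇒ L₀ = lclm(L_f,L_g) in ℚ(x)⟨Dx⟩.
Integrate: L := L₀·Dx.
L = (-94 - 644·x - 1664·x^2 - 1920·x^3 - 1536·x^4)·Dx^2 + (-23 - 324·x - 1448·x^2 - 3072·x^3 - 3904·x^4 - 2560·x^5)·Dx^3 + (6 + 35·x + 53·x^2 - 98·x^3 - 528·x^4 - 864·x^5 - 512·x^6)·Dx^4  (order 4).
h: a_k = 0, 3, 7/2, 11/3, 97/12, 79/5, …
ICs: h(0) = 0, h′(0) = 3, h′′(0) = 7, h′′′(0) = 22.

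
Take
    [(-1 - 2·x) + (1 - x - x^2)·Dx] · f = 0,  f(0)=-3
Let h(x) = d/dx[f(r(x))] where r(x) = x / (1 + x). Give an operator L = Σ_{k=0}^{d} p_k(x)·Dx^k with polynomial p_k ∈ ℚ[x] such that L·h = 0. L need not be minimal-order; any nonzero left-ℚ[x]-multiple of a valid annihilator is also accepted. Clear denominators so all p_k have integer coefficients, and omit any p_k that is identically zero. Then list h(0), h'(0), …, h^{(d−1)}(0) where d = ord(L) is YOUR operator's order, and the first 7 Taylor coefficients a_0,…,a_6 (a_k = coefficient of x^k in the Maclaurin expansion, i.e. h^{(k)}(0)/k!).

L = (2 + 6·x + 12·x^2 + 6·x^3) + (-1 - 5·x - 6·x^2 + x^3 + 3·x^4)·Dx  (order 1).
h: a_k = -3, -6, 0, -12, 15, -36, 63, …
ICs: h(0) = -3.

f: a_k = -3, -3, -6, -9, -15, -24, -39, …
L₀ from L_f via x↦r, Dx↦r'^{-1}Dx.
h₀' ⇒ L via d/dx closure of L₀.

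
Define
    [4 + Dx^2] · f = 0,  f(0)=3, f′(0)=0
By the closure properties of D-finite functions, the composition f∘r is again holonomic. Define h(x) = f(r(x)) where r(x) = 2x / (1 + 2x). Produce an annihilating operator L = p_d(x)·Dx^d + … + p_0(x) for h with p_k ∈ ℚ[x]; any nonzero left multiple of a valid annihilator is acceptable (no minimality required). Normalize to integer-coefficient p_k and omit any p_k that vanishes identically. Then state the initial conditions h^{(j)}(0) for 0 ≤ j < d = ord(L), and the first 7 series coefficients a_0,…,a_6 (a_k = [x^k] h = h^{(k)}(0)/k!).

f: a_k = 3, 0, -6, 0, 2, 0, -4/15, …
Substitute x→r, Dx→(1/r')Dx; clear ⇒ L₀.
L = 16 + (4 + 24·x + 48·x^2 + 32·x^3)·Dx + (1 + 8·x + 24·x^2 + 32·x^3 + 16·x^4)·Dx^2  (order 2).
h: a_k = 3, 0, -24, 96, -256, 512, -9856/15, …
ICs: h(0) = 3, h′(0) = 0.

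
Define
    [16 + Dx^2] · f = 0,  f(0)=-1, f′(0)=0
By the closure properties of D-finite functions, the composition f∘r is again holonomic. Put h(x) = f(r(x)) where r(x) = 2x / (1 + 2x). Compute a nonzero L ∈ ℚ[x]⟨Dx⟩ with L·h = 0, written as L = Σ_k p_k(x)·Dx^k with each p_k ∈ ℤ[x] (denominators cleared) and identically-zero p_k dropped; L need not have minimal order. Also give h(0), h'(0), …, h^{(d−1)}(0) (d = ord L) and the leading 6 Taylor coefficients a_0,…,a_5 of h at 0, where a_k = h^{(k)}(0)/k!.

f: a_k = -1, 0, 8, 0, -32/3, 0, …
Change of var in L_f (x↦r) gives L₀.
L = 64 + (4 + 24·x + 48·x^2 + 32·x^3)·Dx + (1 + 8·x + 24·x^2 + 32·x^3 + 16·x^4)·Dx^2  (order 2).
h: a_k = -1, 0, 32, -128, 640/3, 1024/3, …
ICs: h(0) = -1, h′(0) = 0.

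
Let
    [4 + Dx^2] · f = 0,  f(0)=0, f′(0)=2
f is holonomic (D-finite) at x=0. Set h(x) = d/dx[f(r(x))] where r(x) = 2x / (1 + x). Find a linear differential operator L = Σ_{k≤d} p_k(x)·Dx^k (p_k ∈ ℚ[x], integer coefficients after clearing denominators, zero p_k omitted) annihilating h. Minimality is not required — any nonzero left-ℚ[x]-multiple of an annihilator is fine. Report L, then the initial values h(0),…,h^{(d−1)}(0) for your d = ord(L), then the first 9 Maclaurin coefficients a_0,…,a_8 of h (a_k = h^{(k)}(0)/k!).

f: a_k = 0, 2, 0, -4/3, 0, 4/15, 0, -8/315, 0, …
f∘r: x↦r, Dx↦Dx/r' in L_f ⇒ L₀.
h=h₀': d/dx-closure on L₀ ⇒ L.
L = (22 + 12·x + 6·x^2) + (6 + 18·x + 18·x^2 + 6·x^3)·Dx + (1 + 4·x + 6·x^2 + 4·x^3 + x^4)·Dx^2  (order 2).
h: a_k = 4, -8, -20, 112, -772/3, 360, -9844/45, -20128/45, 120412/63, …
ICs: h(0) = 4, h′(0) = -8.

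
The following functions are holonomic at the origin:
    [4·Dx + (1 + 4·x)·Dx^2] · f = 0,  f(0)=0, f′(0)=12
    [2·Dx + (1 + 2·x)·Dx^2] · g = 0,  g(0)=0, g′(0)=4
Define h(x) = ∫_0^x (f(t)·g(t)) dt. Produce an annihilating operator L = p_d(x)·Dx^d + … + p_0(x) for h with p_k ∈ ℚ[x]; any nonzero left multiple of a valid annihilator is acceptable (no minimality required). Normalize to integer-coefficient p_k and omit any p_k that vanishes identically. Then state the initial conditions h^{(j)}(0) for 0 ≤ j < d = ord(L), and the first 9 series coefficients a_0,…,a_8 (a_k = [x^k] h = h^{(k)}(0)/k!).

f: a_k = 0, 12, -24, 64, -192, 3072/5, -2048, 49152/7, -24576, …
g: a_k = 0, 4, -4, 16/3, -8, 64/5, -64/3, 256/7, -64, …
h₀=f·g: eliminate ⇒ L₀, order ≤ 2·2.
h=∫₀ˣh₀: take L = L₀·Dx.
L = (160 + 768·x + 1024·x^2)·Dx^2 + (264 + 2144·x + 5760·x^2 + 5120·x^3)·Dx^3 + (64 + 720·x + 2976·x^2 + 5376·x^3 + 3584·x^4)·Dx^4 + (3 + 44·x + 252·x^2 + 704·x^3 + 960·x^4 + 512·x^5)·Dx^5  (order 5).
h: a_k = 0, 0, 0, 16, -36, 416/5, -208, 8384/15, -7968/5, …
ICs: h(0) = 0, h′(0) = 0, h′′(0) = 0, h′′′(0) = 96, h′′′′(0) = -864.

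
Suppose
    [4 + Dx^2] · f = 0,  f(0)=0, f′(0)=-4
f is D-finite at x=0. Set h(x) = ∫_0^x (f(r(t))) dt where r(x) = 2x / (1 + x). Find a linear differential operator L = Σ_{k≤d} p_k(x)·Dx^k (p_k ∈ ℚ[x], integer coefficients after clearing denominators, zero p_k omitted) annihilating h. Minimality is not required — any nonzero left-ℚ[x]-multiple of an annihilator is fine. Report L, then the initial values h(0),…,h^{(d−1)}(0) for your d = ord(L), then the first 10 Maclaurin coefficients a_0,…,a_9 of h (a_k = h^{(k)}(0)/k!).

L = 16·Dx + (2 + 6·x + 6·x^2 + 2·x^3)·Dx^2 + (1 + 4·x + 6·x^2 + 4·x^3 + x^4)·Dx^3  (order 3).
h: a_k = 0, 0, -4, 8/3, 10/3, -56/5, 772/45, -120/7, 2461/315, 5032/405, …
ICs: h(0) = 0, h′(0) = 0, h′′(0) = -8.

f: a_k = 0, -4, 0, 8/3, 0, -8/15, 0, 16/315, 0, -8/2835, …
L₀ from L_f via x↦r, Dx↦r'^{-1}Dx.
h=∫h₀ ⇒ L = L₀·Dx.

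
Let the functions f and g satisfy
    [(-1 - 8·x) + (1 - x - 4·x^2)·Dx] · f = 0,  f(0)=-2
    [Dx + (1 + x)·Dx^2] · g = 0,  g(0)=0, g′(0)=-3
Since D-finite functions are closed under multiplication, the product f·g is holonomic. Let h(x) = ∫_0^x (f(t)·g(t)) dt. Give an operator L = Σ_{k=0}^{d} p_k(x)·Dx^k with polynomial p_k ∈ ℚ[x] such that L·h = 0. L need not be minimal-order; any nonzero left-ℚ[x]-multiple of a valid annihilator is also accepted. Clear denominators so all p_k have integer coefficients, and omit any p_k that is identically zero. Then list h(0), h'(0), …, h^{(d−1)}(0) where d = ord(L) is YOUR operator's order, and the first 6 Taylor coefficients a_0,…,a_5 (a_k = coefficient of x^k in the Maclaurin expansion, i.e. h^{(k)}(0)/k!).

f: a_k = -2, -2, -10, -18, -58, -130, …
g: a_k = 0, -3, 3/2, -1, 3/4, -3/5, …
f·g: L₀ = L_f ⊗_s L_g, ord ≤ 1·2.
∫: right-multiply L₀ by Dx.
L = (9 + 16·x)·Dx + (1 + 19·x + 20·x^2)·Dx^2 + (-1 + 5·x^2 + 4·x^3)·Dx^3  (order 3).
h: a_k = 0, 0, 3, 1, 29/4, 79/10, …
ICs: h(0) = 0, h′(0) = 0, h′′(0) = 6.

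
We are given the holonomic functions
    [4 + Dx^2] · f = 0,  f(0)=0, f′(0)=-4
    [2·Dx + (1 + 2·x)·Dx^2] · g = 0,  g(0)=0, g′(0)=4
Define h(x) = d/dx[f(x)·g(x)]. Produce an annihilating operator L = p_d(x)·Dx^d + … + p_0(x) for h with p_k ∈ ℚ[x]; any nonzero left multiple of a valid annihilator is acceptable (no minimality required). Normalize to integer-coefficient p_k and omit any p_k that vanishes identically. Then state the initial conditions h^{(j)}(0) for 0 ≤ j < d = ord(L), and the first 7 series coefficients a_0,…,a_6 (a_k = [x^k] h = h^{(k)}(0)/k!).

f: a_k = 0, -4, 0, 8/3, 0, -8/15, 0, …
g: a_k = 0, 4, -4, 16/3, -8, 64/5, -64/3, …
Product ⇒ symmetric product L₀, ord ≤ 4.
Derive L from L₀ (diff closure).
L = (-400 - 1408·x - 2688·x^2 + 1536·x^3 + 11008·x^4 + 12288·x^5 + 4096·x^6) + (-192 - 512·x + 640·x^2 + 3840·x^3 + 5120·x^4 + 2048·x^5)·Dx + (-112 - 352·x - 224·x^2 + 2304·x^3 + 6272·x^4 + 6144·x^5 + 2048·x^6)·Dx^2 + (-48 - 128·x + 160·x^2 + 960·x^3 + 1280·x^4 + 512·x^5)·Dx^3 + (-3 + 112·x^2 + 480·x^3 + 880·x^4 + 768·x^5 + 256·x^6)·Dx^4  (order 4).
h: a_k = 0, -32, 48, -128/3, 320/3, -704/3, 6944/15, …
ICs: h(0) = 0, h′(0) = -32, h′′(0) = 96, h′′′(0) = -256.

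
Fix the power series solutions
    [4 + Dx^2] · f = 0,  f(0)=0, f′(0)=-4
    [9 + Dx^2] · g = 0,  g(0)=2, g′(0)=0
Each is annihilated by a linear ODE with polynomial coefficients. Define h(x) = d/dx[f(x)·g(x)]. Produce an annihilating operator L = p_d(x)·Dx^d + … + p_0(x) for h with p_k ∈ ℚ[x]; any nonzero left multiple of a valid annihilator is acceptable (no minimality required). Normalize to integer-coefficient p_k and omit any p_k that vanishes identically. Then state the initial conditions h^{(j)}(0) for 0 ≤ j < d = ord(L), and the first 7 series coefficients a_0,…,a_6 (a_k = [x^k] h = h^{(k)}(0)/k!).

L = 25 + 26·Dx^2 + Dx^4  (order 4).
h: a_k = -8, 0, 124, 0, -781/3, 0, 19531/90, …
ICs: h(0) = -8, h′(0) = 0, h′′(0) = 248, h′′′(0) = 0.

f: a_k = 0, -4, 0, 8/3, 0, -8/15, 0, …
g: a_k = 2, 0, -9, 0, 27/4, 0, -81/40, …
Sym-product of L_f,L_g gives L₀ (≤ ord 4).
Derive L from L₀ (diff closure).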